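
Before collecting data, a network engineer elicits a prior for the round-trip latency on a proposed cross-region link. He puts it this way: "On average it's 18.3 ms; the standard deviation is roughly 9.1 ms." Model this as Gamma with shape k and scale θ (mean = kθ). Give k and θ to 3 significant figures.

k ≈ 4.04, θ ≈ 4.53

For Gamma(k, scale θ): mean = kθ, variance = kθ², so CV = 1/√k.
CV = SD/mean = 9.1/18.3 = 0.4973, hence k = 1/CV² = 4.04.
Then θ = mean/k = 18.3/4.04 = 4.53.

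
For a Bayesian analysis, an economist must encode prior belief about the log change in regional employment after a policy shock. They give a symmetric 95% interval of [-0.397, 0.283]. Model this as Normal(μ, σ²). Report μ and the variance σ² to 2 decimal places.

A symmetric 95% interval runs μ ± z·σ with z = 1.96.
Half-width = 0.34, so σ = 0.34/1.96 = 0.173 and σ² = 0.03.
μ is the interval midpoint, -0.06.

μ = -0.06, σ² = 0.03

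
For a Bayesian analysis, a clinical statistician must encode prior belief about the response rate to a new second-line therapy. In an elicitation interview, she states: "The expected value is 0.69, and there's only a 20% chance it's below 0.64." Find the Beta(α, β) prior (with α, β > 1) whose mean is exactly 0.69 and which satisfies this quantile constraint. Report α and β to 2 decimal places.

α ≈ 40.75, β ≈ 18.31

With mean 0.69 fixed, write α = 0.69s, β = 0.31s where s = α+β.
Need P(θ < 0.64) = 0.2 under Beta(0.69s, 0.31s). Normal approximation: (q−m)/√(m(1−m)/s) ≈ z_{0.2} = -0.842, so s ≈ 0.69·0.31·(-0.842)²/(0.64−0.69)² = 60.6.
At s = 60.6: P(θ<0.64) ≈ 0.197. Adjusting to match 0.2 gives s ≈ 59.05.
So α = 0.69·59.05 ≈ 40.75, β = 0.31·59.05 ≈ 18.31.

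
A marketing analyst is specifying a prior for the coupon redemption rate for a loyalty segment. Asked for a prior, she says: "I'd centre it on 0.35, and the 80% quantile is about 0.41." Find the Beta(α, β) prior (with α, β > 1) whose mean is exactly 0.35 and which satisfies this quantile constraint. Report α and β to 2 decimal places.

α ≈ 15.34, β ≈ 28.48

With mean 0.35 fixed, write α = 0.35s, β = 0.65s where s = α+β.
Need P(θ < 0.41) = 0.8 under Beta(0.35s, 0.65s). Normal approximation: (q−m)/√(m(1−m)/s) ≈ z_{0.8} = 0.842, so s ≈ 0.35·0.65·(0.842)²/(0.41−0.35)² = 44.8.
At s = 44.8: P(θ<0.41) ≈ 0.802. Adjusting to match 0.8 gives s ≈ 43.82.
So α = 0.35·43.82 ≈ 15.34, β = 0.65·43.82 ≈ 28.48.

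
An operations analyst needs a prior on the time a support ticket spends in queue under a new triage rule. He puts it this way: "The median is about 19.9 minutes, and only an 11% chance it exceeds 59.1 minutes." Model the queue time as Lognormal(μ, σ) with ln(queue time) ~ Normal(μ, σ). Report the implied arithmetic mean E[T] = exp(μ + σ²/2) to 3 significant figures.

E[T] ≈ 29.5 minutes

If T ~ Lognormal(μ,σ) then ln T ~ Normal(μ,σ), so the p-quantile of ln T is μ + z_p·σ.
ln(19.9) = 2.991 and ln(59.1) = 4.079; z_{0.5} = 0, z_{0.89} = 1.227.
σ = (4.079 − 2.991)/(1.227 − (0)) = 0.887.
μ = 2.991 − (0)·0.887 = 2.991.
E[T] = exp(μ + σ²/2) = exp(2.991 + 0.3938) = 29.5 minutes.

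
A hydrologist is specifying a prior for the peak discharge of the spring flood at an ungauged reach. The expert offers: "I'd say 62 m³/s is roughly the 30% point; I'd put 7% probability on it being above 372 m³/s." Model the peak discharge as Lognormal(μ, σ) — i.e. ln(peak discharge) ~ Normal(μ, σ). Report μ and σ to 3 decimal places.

If T ~ Lognormal(μ,σ) then ln T ~ Normal(μ,σ), so the p-quantile of ln T is μ + z_p·σ.
ln(62) = 4.127 and ln(372) = 5.919; z_{0.3} = -0.5244, z_{0.93} = 1.476.
σ = (5.919 − 4.127)/(1.476 − (-0.5244)) = 0.896.
μ = 4.127 − (-0.5244)·0.896 = 4.597.

μ ≈ 4.597, σ ≈ 0.896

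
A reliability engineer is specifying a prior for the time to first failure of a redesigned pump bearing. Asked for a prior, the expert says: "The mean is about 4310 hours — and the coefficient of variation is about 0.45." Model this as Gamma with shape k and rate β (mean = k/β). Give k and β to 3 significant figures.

k ≈ 4.94, β ≈ 0.00115

For Gamma(k, rate β): mean = k/β, variance = k/β², so CV = 1/√k.
CV = 0.45, hence k = 1/CV² = 4.94.
Then β = k/mean = 4.94/4310 = 0.00115.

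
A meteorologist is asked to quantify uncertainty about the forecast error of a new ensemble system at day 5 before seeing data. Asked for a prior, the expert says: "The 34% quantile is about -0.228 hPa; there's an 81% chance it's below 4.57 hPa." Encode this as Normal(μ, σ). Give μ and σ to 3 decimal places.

For Normal(μ,σ), the p-quantile is μ + z_p·σ. Here z_{0.34} = -0.4125, z_{0.81} = 0.8779.
So -0.228 = μ − 0.4125σ and 4.57 = μ + 0.8779σ.
Subtracting: σ = (4.57 − -0.228)/(0.8779 − (-0.4125)) = 3.718.
Then μ = -0.228 − (-0.4125)·3.718 = 1.306.

μ = 1.306, σ = 3.718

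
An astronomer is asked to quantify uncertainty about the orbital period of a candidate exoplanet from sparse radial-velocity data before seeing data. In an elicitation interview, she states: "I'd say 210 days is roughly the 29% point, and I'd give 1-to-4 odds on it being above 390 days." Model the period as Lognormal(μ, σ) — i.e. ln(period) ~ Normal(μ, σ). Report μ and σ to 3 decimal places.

If T ~ Lognormal(μ,σ) then ln T ~ Normal(μ,σ), so the p-quantile of ln T is μ + z_p·σ.
ln(210) = 5.347 and ln(390) = 5.966; z_{0.29} = -0.5534, z_{0.8} = 0.8416.
σ = (5.966 − 5.347)/(0.8416 − (-0.5534)) = 0.444.
μ = 5.347 − (-0.5534)·0.444 = 5.593.

μ ≈ 5.593, σ ≈ 0.444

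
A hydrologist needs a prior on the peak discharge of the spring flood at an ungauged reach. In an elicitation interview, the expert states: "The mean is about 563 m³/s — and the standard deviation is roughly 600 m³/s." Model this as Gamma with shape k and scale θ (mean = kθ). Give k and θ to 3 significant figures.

For Gamma(k, scale θ): mean = kθ, variance = kθ², so CV = 1/√k.
CV = SD/mean = 600/563 = 1.066, hence k = 1/CV² = 0.88.
Then θ = mean/k = 563/0.88 = 639.

k ≈ 0.88, θ ≈ 639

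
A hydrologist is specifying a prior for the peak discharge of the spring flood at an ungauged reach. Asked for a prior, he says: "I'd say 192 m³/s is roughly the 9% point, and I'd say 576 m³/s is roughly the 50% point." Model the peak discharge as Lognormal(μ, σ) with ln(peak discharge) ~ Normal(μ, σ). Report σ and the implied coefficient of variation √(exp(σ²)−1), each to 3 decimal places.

If T ~ Lognormal(μ,σ) then ln T ~ Normal(μ,σ), so the p-quantile of ln T is μ + z_p·σ.
ln(192) = 5.257 and ln(576) = 6.356; z_{0.09} = -1.341, z_{0.5} = 0.
σ = (6.356 − 5.257)/(0 − (-1.341)) = 0.819.
μ = 5.257 − (-1.341)·0.819 = 6.356.
CV = √(exp(σ²)−1) = √(exp(0.6714)−1) = 0.978.

σ ≈ 0.819, CV ≈ 0.978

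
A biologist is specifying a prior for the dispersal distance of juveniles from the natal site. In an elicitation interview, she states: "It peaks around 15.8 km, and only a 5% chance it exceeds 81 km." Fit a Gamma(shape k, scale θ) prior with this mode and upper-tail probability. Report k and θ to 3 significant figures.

k ≈ 1.89, θ ≈ 17.7

Gamma(k,θ) with k>1 has mode (k−1)θ, so θ = 15.8/(k−1).
Need P(X < 81) = 0.95 with θ tied to k this way. Start at k = 2, θ = 15.8: P(X<81) ≈ 0.964.
Too high — lower k to spread out. Iterating converges to k ≈ 1.89.
Then θ = 15.8/(1.89−1) ≈ 17.7.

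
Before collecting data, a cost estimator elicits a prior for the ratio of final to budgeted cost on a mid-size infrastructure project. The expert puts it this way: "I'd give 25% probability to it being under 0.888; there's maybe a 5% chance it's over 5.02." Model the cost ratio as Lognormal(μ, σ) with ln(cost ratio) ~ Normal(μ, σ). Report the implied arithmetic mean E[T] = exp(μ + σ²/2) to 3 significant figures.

If T ~ Lognormal(μ,σ) then ln T ~ Normal(μ,σ), so the p-quantile of ln T is μ + z_p·σ.
ln(0.888) = -0.1188 and ln(5.02) = 1.613; z_{0.25} = -0.6745, z_{0.95} = 1.645.
σ = (1.613 − -0.1188)/(1.645 − (-0.6745)) = 0.747.
μ = -0.1188 − (-0.6745)·0.747 = 0.385.
E[T] = exp(μ + σ²/2) = exp(0.385 + 0.2789) = 1.94.

E[T] ≈ 1.94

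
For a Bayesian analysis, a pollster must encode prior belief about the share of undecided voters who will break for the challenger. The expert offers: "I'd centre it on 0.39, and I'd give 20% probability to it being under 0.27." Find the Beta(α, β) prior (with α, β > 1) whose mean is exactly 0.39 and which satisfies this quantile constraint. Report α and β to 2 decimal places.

With mean 0.39 fixed, write α = 0.39s, β = 0.61s where s = α+β.
Need P(θ < 0.27) = 0.2 under Beta(0.39s, 0.61s). Normal approximation: (q−m)/√(m(1−m)/s) ≈ z_{0.2} = -0.842, so s ≈ 0.39·0.61·(-0.842)²/(0.27−0.39)² = 11.7.
At s = 11.7: P(θ<0.27) ≈ 0.204. Adjusting to match 0.2 gives s ≈ 12.07.
So α = 0.39·12.07 ≈ 4.71, β = 0.61·12.07 ≈ 7.36.

α ≈ 4.71, β ≈ 7.36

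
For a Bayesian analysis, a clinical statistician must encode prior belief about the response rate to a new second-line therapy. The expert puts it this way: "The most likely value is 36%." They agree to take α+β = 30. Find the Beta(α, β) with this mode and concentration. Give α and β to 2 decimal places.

For α,β > 1 the Beta mode is (α−1)/(α+β−2). With α+β = 30, the mode is (α−1)/28.
Set (α−1)/28 = 0.36 → α = 1 + 0.36·28 = 11.08.
β = 30 − α = 18.92.

α = 11.08, β = 18.92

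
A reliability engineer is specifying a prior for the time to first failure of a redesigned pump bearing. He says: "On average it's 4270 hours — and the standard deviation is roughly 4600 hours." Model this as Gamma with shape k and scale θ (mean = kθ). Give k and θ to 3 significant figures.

k ≈ 0.862, θ ≈ 4960

For Gamma(k, scale θ): mean = kθ, variance = kθ², so CV = 1/√k.
CV = SD/mean = 4600/4270 = 1.077, hence k = 1/CV² = 0.862.
Then θ = mean/k = 4270/0.862 = 4960.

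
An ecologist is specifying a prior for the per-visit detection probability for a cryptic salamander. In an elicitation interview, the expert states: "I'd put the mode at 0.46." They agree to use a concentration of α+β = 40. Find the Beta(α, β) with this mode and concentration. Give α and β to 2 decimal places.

α = 18.48, β = 21.52

For α,β > 1 the Beta mode is (α−1)/(α+β−2). With α+β = 40, the mode is (α−1)/38.
Set (α−1)/38 = 0.46 → α = 1 + 0.46·38 = 18.48.
β = 40 − α = 21.52.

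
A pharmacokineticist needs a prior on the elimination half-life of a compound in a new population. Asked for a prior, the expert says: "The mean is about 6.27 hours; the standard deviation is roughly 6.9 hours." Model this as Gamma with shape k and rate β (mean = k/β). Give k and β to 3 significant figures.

k ≈ 0.826, β ≈ 0.132

For Gamma(k, rate β): mean = k/β, variance = k/β², so CV = 1/√k.
CV = SD/mean = 6.9/6.27 = 1.1, hence k = 1/CV² = 0.826.
Then β = k/mean = 0.826/6.27 = 0.132.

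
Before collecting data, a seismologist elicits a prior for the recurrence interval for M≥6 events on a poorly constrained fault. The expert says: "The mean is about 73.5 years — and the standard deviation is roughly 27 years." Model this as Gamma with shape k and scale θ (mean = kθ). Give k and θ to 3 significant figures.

k ≈ 7.41, θ ≈ 9.92

For Gamma(k, scale θ): mean = kθ, variance = kθ², so CV = 1/√k.
CV = SD/mean = 27/73.5 = 0.3673, hence k = 1/CV² = 7.41.
Then θ = mean/k = 73.5/7.41 = 9.92.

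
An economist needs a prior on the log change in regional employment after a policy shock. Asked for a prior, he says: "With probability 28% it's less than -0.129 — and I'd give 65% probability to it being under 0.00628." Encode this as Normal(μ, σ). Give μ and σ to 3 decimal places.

μ = -0.048, σ = 0.140

The p-quantile of Normal(μ,σ) is μ + z_p·σ, with z_{0.28} = -0.5828 and z_{0.65} = 0.3853.
Eliminate σ: μ = (z₂·x₁ − z₁·x₂)/(z₂ − z₁) = (0.3853·-0.129 − (-0.5828)·0.00628)/0.9682 = -0.048.
Then σ = (x₂ − x₁)/(z₂ − z₁) = (0.00628 − -0.129)/0.9682 = 0.140.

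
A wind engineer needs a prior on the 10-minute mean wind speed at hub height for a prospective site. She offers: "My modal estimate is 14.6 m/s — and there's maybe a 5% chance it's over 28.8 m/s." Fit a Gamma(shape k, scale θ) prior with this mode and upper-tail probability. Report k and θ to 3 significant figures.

Gamma(k,θ) with k>1 has mode (k−1)θ, so θ = 14.6/(k−1).
Need P(X < 28.8) = 0.95 with θ tied to k this way. Start at k = 2, θ = 14.6: P(X<28.8) ≈ 0.587.
Too low — raise k to concentrate. Iterating converges to k ≈ 7.01.
Then θ = 14.6/(7.01−1) ≈ 2.43.

k ≈ 7.01, θ ≈ 2.43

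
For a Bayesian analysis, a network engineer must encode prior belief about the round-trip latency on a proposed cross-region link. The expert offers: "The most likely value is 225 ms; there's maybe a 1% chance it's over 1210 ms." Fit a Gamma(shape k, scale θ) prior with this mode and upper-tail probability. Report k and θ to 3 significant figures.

Gamma(k,θ) with k>1 has mode (k−1)θ, so θ = 225/(k−1).
Need P(X < 1210) = 0.99 with θ tied to k this way. Start at k = 2, θ = 225: P(X<1210) ≈ 0.971.
Too low — raise k to concentrate. Iterating converges to k ≈ 2.35.
Then θ = 225/(2.35−1) ≈ 166.

k ≈ 2.35, θ ≈ 166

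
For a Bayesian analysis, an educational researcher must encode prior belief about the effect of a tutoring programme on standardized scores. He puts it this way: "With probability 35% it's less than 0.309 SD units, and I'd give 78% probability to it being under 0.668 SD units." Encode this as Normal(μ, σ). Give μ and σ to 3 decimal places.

For Normal(μ,σ), the p-quantile is μ + z_p·σ. Here z_{0.35} = -0.3853, z_{0.78} = 0.7722.
So 0.309 = μ − 0.3853σ and 0.668 = μ + 0.7722σ.
Subtracting: σ = (0.668 − 0.309)/(0.7722 − (-0.3853)) = 0.310.
Then μ = 0.309 − (-0.3853)·0.310 = 0.429.

μ = 0.429, σ = 0.310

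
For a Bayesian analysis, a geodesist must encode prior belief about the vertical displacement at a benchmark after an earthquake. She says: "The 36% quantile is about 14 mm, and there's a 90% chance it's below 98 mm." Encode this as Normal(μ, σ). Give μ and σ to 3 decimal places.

μ = 32.360, σ = 51.219

The p-quantile of Normal(μ,σ) is μ + z_p·σ, with z_{0.36} = -0.3585 and z_{0.9} = 1.282.
Eliminate σ: μ = (z₂·x₁ − z₁·x₂)/(z₂ − z₁) = (1.282·14 − (-0.3585)·98)/1.64 = 32.360.
Then σ = (x₂ − x₁)/(z₂ − z₁) = (98 − 14)/1.64 = 51.219.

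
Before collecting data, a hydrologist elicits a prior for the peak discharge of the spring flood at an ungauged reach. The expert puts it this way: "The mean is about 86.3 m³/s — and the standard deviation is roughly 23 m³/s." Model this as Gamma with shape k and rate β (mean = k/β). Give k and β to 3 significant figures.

k ≈ 14.1, β ≈ 0.163

For Gamma(k, rate β): mean = k/β, variance = k/β², so CV = 1/√k.
CV = SD/mean = 23/86.3 = 0.2665, hence k = 1/CV² = 14.1.
Then β = k/mean = 14.1/86.3 = 0.163.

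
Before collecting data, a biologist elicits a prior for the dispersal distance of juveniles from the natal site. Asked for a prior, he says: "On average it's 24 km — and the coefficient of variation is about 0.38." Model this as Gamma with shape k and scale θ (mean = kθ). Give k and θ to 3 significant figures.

For Gamma(k, scale θ): mean = kθ, variance = kθ², so CV = 1/√k.
CV = 0.38, hence k = 1/CV² = 6.93.
Then θ = mean/k = 24/6.93 = 3.47.

k ≈ 6.93, θ ≈ 3.47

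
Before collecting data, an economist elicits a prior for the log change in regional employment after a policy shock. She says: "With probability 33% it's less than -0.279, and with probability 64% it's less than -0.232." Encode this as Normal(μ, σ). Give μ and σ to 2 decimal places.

μ = -0.25, σ = 0.06

The p-quantile of Normal(μ,σ) is μ + z_p·σ, with z_{0.33} = -0.4399 and z_{0.64} = 0.3585.
Eliminate σ: μ = (z₂·x₁ − z₁·x₂)/(z₂ − z₁) = (0.3585·-0.279 − (-0.4399)·-0.232)/0.7984 = -0.25.
Then σ = (x₂ − x₁)/(z₂ − z₁) = (-0.232 − -0.279)/0.7984 = 0.06.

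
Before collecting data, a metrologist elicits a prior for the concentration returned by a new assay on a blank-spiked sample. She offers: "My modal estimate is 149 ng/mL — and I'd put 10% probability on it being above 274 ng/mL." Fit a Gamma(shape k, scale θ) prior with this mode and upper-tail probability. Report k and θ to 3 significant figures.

k ≈ 6.14, θ ≈ 29

Gamma(k,θ) with k>1 has mode (k−1)θ, so θ = 149/(k−1).
Need P(X < 274) = 0.9 with θ tied to k this way. Start at k = 2, θ = 149: P(X<274) ≈ 0.549.
Too low — raise k to concentrate. Iterating converges to k ≈ 6.14.
Then θ = 149/(6.14−1) ≈ 29.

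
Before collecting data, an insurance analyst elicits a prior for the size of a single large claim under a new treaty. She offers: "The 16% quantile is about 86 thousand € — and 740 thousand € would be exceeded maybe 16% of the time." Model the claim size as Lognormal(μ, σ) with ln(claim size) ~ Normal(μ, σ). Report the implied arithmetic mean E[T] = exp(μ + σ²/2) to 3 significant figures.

If T ~ Lognormal(μ,σ) then ln T ~ Normal(μ,σ), so the p-quantile of ln T is μ + z_p·σ.
ln(86) = 4.454 and ln(740) = 6.607; z_{0.16} = -0.9945, z_{0.84} = 0.9945.
σ = (6.607 − 4.454)/(0.9945 − (-0.9945)) = 1.082.
μ = 4.454 − (-0.9945)·1.082 = 5.530.
E[T] = exp(μ + σ²/2) = exp(5.530 + 0.5855) = 453 thousand €.

E[T] ≈ 453 thousand €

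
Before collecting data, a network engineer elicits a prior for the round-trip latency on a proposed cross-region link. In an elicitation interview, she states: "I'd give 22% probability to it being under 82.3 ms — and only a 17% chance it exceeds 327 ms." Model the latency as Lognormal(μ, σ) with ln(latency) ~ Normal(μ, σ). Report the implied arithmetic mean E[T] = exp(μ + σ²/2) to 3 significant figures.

E[T] ≈ 210 ms

If T ~ Lognormal(μ,σ) then ln T ~ Normal(μ,σ), so the p-quantile of ln T is μ + z_p·σ.
ln(82.3) = 4.41 and ln(327) = 5.79; z_{0.22} = -0.7722, z_{0.83} = 0.9542.
σ = (5.79 − 4.41)/(0.9542 − (-0.7722)) = 0.799.
μ = 4.41 − (-0.7722)·0.799 = 5.027.
E[T] = exp(μ + σ²/2) = exp(5.027 + 0.3193) = 210 ms.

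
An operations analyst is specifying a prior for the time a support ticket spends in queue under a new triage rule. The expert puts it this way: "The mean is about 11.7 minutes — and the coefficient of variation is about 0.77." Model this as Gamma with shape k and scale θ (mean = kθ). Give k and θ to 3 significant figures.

For Gamma(k, scale θ): mean = kθ, variance = kθ², so CV = 1/√k.
CV = 0.77, hence k = 1/CV² = 1.69.
Then θ = mean/k = 11.7/1.69 = 6.94.

k ≈ 1.69, θ ≈ 6.94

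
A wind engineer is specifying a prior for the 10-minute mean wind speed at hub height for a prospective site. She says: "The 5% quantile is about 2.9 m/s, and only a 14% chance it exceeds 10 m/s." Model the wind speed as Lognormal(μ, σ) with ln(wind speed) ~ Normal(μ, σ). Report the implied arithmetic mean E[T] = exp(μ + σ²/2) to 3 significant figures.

E[T] ≈ 6.79 m/s

If T ~ Lognormal(μ,σ) then ln T ~ Normal(μ,σ), so the p-quantile of ln T is μ + z_p·σ.
ln(2.9) = 1.065 and ln(10) = 2.303; z_{0.05} = -1.645, z_{0.86} = 1.08.
σ = (2.303 − 1.065)/(1.08 − (-1.645)) = 0.454.
μ = 1.065 − (-1.645)·0.454 = 1.812.
E[T] = exp(μ + σ²/2) = exp(1.812 + 0.1032) = 6.79 m/s.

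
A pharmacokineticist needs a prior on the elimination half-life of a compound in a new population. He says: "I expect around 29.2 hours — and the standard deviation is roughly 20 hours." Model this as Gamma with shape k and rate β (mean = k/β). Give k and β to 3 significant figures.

k ≈ 2.13, β ≈ 0.073

For Gamma(k, rate β): mean = k/β, variance = k/β², so CV = 1/√k.
CV = SD/mean = 20/29.2 = 0.6849, hence k = 1/CV² = 2.13.
Then β = k/mean = 2.13/29.2 = 0.073.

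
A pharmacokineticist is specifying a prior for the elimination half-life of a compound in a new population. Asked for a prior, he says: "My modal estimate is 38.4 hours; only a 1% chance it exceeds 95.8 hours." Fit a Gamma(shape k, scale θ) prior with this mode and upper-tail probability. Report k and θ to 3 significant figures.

k ≈ 6.62, θ ≈ 6.83

Gamma(k,θ) with k>1 has mode (k−1)θ, so θ = 38.4/(k−1).
Need P(X < 95.8) = 0.99 with θ tied to k this way. Start at k = 2, θ = 38.4: P(X<95.8) ≈ 0.712.
Too low — raise k to concentrate. Iterating converges to k ≈ 6.62.
Then θ = 38.4/(6.62−1) ≈ 6.83.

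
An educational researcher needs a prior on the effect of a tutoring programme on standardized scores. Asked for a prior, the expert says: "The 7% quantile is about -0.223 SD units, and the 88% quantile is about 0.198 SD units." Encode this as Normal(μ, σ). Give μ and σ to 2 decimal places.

μ = 0.01, σ = 0.16

The p-quantile of Normal(μ,σ) is μ + z_p·σ, with z_{0.07} = -1.476 and z_{0.88} = 1.175.
Eliminate σ: μ = (z₂·x₁ − z₁·x₂)/(z₂ − z₁) = (1.175·-0.223 − (-1.476)·0.198)/2.651 = 0.01.
Then σ = (x₂ − x₁)/(z₂ − z₁) = (0.198 − -0.223)/2.651 = 0.16.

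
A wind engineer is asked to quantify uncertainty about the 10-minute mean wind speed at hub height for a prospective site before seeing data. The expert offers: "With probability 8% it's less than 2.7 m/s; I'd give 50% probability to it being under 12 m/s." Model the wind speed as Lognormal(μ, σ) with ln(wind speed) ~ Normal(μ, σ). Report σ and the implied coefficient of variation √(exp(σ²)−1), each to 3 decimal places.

σ ≈ 1.062, CV ≈ 1.444

If T ~ Lognormal(μ,σ) then ln T ~ Normal(μ,σ), so the p-quantile of ln T is μ + z_p·σ.
ln(2.7) = 0.9933 and ln(12) = 2.485; z_{0.08} = -1.405, z_{0.5} = 0.
σ = (2.485 − 0.9933)/(0 − (-1.405)) = 1.062.
μ = 0.9933 − (-1.405)·1.062 = 2.485.
CV = √(exp(σ²)−1) = √(exp(1.1270)−1) = 1.444.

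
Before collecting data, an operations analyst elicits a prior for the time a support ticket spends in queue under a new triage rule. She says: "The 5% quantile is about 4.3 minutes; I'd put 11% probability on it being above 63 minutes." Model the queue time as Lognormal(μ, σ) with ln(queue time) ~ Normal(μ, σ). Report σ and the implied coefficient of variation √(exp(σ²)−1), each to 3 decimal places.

σ ≈ 0.935, CV ≈ 1.182

If T ~ Lognormal(μ,σ) then ln T ~ Normal(μ,σ), so the p-quantile of ln T is μ + z_p·σ.
ln(4.3) = 1.459 and ln(63) = 4.143; z_{0.05} = -1.645, z_{0.89} = 1.227.
σ = (4.143 − 1.459)/(1.227 − (-1.645)) = 0.935.
μ = 1.459 − (-1.645)·0.935 = 2.996.
CV = √(exp(σ²)−1) = √(exp(0.8741)−1) = 1.182.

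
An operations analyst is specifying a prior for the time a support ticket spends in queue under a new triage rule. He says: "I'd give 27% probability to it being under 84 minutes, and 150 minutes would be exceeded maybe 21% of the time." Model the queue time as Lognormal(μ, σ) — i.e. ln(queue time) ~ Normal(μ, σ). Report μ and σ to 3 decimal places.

If T ~ Lognormal(μ,σ) then ln T ~ Normal(μ,σ), so the p-quantile of ln T is μ + z_p·σ.
ln(84) = 4.431 and ln(150) = 5.011; z_{0.27} = -0.6128, z_{0.79} = 0.8064.
σ = (5.011 − 4.431)/(0.8064 − (-0.6128)) = 0.409.
μ = 4.431 − (-0.6128)·0.409 = 4.681.

μ ≈ 4.681, σ ≈ 0.409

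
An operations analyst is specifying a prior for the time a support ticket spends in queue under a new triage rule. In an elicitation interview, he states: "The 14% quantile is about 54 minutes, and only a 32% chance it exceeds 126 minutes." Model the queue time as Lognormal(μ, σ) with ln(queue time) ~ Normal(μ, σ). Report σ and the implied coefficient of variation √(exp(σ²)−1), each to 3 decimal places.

If T ~ Lognormal(μ,σ) then ln T ~ Normal(μ,σ), so the p-quantile of ln T is μ + z_p·σ.
ln(54) = 3.989 and ln(126) = 4.836; z_{0.14} = -1.08, z_{0.68} = 0.4677.
σ = (4.836 − 3.989)/(0.4677 − (-1.08)) = 0.547.
μ = 3.989 − (-1.08)·0.547 = 4.580.
CV = √(exp(σ²)−1) = √(exp(0.2996)−1) = 0.591.

σ ≈ 0.547, CV ≈ 0.591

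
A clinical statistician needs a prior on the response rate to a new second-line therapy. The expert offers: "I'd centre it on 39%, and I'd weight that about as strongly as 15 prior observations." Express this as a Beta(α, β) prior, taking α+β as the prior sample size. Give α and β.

α = 5.85, β = 9.15

Under the effective-sample-size interpretation, Beta(α, β) has prior mean α/(α+β) and prior sample size α+β.
So α+β = 15 and α/(α+β) = 0.39, giving α = 0.39·15 = 5.85 and β = 15 − 5.85 = 9.15.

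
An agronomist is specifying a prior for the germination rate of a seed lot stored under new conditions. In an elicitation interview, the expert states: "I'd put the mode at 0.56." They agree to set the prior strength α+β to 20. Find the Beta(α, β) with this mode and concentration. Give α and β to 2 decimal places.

For α,β > 1 the Beta mode is (α−1)/(α+β−2). With α+β = 20, the mode is (α−1)/18.
Set (α−1)/18 = 0.56 → α = 1 + 0.56·18 = 11.08.
β = 20 − α = 8.92.

α = 11.08, β = 8.92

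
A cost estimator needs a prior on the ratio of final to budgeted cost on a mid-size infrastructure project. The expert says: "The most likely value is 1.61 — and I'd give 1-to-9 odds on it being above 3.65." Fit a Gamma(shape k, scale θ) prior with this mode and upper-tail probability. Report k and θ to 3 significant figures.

k ≈ 3.87, θ ≈ 0.561

Gamma(k,θ) with k>1 has mode (k−1)θ, so θ = 1.61/(k−1).
Need P(X < 3.65) = 0.9 with θ tied to k this way. Start at k = 2, θ = 1.61: P(X<3.65) ≈ 0.661.
Too low — raise k to concentrate. Iterating converges to k ≈ 3.87.
Then θ = 1.61/(3.87−1) ≈ 0.561.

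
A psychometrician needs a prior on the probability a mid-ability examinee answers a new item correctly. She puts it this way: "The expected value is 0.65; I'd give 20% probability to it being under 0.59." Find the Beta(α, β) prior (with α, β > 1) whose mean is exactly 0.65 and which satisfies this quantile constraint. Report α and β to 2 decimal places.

With mean 0.65 fixed, write α = 0.65s, β = 0.35s where s = α+β.
Need P(θ < 0.59) = 0.2 under Beta(0.65s, 0.35s). Normal approximation: (q−m)/√(m(1−m)/s) ≈ z_{0.2} = -0.842, so s ≈ 0.65·0.35·(-0.842)²/(0.59−0.65)² = 44.8.
At s = 44.8: P(θ<0.59) ≈ 0.198. Adjusting to match 0.2 gives s ≈ 43.82.
So α = 0.65·43.82 ≈ 28.48, β = 0.35·43.82 ≈ 15.34.

α ≈ 28.48, β ≈ 15.34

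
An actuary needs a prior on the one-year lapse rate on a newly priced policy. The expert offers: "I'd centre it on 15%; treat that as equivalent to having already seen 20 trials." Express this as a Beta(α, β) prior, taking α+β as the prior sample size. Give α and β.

Under the effective-sample-size interpretation, Beta(α, β) has prior mean α/(α+β) and prior sample size α+β.
So α+β = 20 and α/(α+β) = 0.15, giving α = 0.15·20 = 3 and β = 20 − 3 = 17.

α = 3, β = 17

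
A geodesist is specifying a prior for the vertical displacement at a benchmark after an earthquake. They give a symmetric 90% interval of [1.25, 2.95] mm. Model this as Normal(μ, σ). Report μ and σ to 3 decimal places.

A symmetric 90% interval runs μ ± z·σ with z = 1.645.
Half-width = 0.85, so σ = 0.85/1.645 = 0.517.
μ is the interval midpoint, 2.100.

μ = 2.100, σ = 0.517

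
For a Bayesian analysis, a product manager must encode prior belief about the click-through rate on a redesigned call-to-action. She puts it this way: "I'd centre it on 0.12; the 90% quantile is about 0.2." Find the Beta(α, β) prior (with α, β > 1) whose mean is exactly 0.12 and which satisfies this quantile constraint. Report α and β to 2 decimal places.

With mean 0.12 fixed, write α = 0.12s, β = 0.88s where s = α+β.
Need P(θ < 0.2) = 0.9 under Beta(0.12s, 0.88s). Normal approximation: (q−m)/√(m(1−m)/s) ≈ z_{0.9} = 1.28, so s ≈ 0.12·0.88·(1.28)²/(0.2−0.12)² = 27.1.
At s = 27.1: P(θ<0.2) ≈ 0.893. Adjusting to match 0.9 gives s ≈ 29.41.
So α = 0.12·29.41 ≈ 3.53, β = 0.88·29.41 ≈ 25.88.

α ≈ 3.53, β ≈ 25.88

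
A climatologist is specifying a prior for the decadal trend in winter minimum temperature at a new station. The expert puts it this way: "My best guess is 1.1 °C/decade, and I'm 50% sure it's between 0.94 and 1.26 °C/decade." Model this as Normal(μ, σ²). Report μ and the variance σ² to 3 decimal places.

A symmetric 50% interval runs μ ± z·σ with z = 0.6745.
Half-width = 0.16, so σ = 0.16/0.6745 = 0.2372 and σ² = 0.056.
μ is the stated best guess, 1.100.

μ = 1.100, σ² = 0.056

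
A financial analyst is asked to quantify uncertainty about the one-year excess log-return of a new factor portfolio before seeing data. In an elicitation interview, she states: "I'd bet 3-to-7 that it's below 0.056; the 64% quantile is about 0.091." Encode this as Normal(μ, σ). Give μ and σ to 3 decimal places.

The p-quantile of Normal(μ,σ) is μ + z_p·σ, with z_{0.3} = -0.5244 and z_{0.64} = 0.3585.
Eliminate σ: μ = (z₂·x₁ − z₁·x₂)/(z₂ − z₁) = (0.3585·0.056 − (-0.5244)·0.091)/0.8829 = 0.077.
Then σ = (x₂ − x₁)/(z₂ − z₁) = (0.091 − 0.056)/0.8829 = 0.040.

μ = 0.077, σ = 0.040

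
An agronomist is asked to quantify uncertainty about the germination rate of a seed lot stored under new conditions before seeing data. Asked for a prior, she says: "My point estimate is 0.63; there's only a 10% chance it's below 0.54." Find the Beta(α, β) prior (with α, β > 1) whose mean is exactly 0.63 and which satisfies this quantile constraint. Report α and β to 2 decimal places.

α ≈ 30.32, β ≈ 17.81

With mean 0.63 fixed, write α = 0.63s, β = 0.37s where s = α+β.
Need P(θ < 0.54) = 0.1 under Beta(0.63s, 0.37s). Normal approximation: (q−m)/√(m(1−m)/s) ≈ z_{0.1} = -1.28, so s ≈ 0.63·0.37·(-1.28)²/(0.54−0.63)² = 47.3.
At s = 47.3: P(θ<0.54) ≈ 0.102. Adjusting to match 0.1 gives s ≈ 48.12.
So α = 0.63·48.12 ≈ 30.32, β = 0.37·48.12 ≈ 17.81.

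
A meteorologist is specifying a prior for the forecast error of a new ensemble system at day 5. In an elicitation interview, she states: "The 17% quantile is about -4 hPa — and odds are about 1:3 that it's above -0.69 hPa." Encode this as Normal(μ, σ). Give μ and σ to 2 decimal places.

μ = -2.06, σ = 2.03

For Normal(μ,σ), the p-quantile is μ + z_p·σ. Here z_{0.17} = -0.9542, z_{0.75} = 0.6745.
So -4 = μ − 0.9542σ and -0.69 = μ + 0.6745σ.
Subtracting: σ = (-0.69 − -4)/(0.6745 − (-0.9542)) = 2.03.
Then μ = -4 − (-0.9542)·2.03 = -2.06.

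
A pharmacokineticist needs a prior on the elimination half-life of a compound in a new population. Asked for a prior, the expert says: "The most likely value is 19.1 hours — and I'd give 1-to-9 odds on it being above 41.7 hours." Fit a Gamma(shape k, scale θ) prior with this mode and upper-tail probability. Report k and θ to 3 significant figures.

k ≈ 4.15, θ ≈ 6.06

Gamma(k,θ) with k>1 has mode (k−1)θ, so θ = 19.1/(k−1).
Need P(X < 41.7) = 0.9 with θ tied to k this way. Start at k = 2, θ = 19.1: P(X<41.7) ≈ 0.641.
Too low — raise k to concentrate. Iterating converges to k ≈ 4.15.
Then θ = 19.1/(4.15−1) ≈ 6.06.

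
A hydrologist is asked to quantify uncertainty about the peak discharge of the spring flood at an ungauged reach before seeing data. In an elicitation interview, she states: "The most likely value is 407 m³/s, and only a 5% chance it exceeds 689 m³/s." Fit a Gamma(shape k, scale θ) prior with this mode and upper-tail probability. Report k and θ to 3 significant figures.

k ≈ 11.1, θ ≈ 40.4

Gamma(k,θ) with k>1 has mode (k−1)θ, so θ = 407/(k−1).
Need P(X < 689) = 0.95 with θ tied to k this way. Start at k = 2, θ = 407: P(X<689) ≈ 0.505.
Too low — raise k to concentrate. Iterating converges to k ≈ 11.1.
Then θ = 407/(11.1−1) ≈ 40.4.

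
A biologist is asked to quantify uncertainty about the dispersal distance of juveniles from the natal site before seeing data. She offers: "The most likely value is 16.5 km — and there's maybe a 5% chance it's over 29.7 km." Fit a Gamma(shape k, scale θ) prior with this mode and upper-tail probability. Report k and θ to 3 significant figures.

k ≈ 9.07, θ ≈ 2.05

Gamma(k,θ) with k>1 has mode (k−1)θ, so θ = 16.5/(k−1).
Need P(X < 29.7) = 0.95 with θ tied to k this way. Start at k = 2, θ = 16.5: P(X<29.7) ≈ 0.537.
Too low — raise k to concentrate. Iterating converges to k ≈ 9.07.
Then θ = 16.5/(9.07−1) ≈ 2.05.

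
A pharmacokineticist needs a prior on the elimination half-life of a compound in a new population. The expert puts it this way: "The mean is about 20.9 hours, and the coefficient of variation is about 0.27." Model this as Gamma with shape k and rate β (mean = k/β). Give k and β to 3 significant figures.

For Gamma(k, rate β): mean = k/β, variance = k/β², so CV = 1/√k.
CV = 0.27, hence k = 1/CV² = 13.7.
Then β = k/mean = 13.7/20.9 = 0.656.

k ≈ 13.7, β ≈ 0.656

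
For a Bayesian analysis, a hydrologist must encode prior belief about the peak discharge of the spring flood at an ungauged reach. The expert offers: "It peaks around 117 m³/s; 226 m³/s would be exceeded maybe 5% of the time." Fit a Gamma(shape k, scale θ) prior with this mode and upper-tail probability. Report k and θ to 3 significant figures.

k ≈ 7.41, θ ≈ 18.3

Gamma(k,θ) with k>1 has mode (k−1)θ, so θ = 117/(k−1).
Need P(X < 226) = 0.95 with θ tied to k this way. Start at k = 2, θ = 117: P(X<226) ≈ 0.575.
Too low — raise k to concentrate. Iterating converges to k ≈ 7.41.
Then θ = 117/(7.41−1) ≈ 18.3.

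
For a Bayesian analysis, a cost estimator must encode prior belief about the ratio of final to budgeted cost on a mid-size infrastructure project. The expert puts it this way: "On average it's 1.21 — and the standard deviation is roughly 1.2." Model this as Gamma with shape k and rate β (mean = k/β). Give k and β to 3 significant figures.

For Gamma(k, rate β): mean = k/β, variance = k/β², so CV = 1/√k.
CV = SD/mean = 1.2/1.21 = 0.9917, hence k = 1/CV² = 1.02.
Then β = k/mean = 1.02/1.21 = 0.84.

k ≈ 1.02, β ≈ 0.84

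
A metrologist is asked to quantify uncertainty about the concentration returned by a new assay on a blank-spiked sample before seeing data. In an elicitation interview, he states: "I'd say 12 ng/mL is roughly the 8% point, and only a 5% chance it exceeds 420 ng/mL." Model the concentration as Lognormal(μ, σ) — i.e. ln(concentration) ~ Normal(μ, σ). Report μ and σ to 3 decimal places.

μ ≈ 4.123, σ ≈ 1.166

If T ~ Lognormal(μ,σ) then ln T ~ Normal(μ,σ), so the p-quantile of ln T is μ + z_p·σ.
ln(12) = 2.485 and ln(420) = 6.04; z_{0.08} = -1.405, z_{0.95} = 1.645.
σ = (6.04 − 2.485)/(1.645 − (-1.405)) = 1.166.
μ = 2.485 − (-1.405)·1.166 = 4.123.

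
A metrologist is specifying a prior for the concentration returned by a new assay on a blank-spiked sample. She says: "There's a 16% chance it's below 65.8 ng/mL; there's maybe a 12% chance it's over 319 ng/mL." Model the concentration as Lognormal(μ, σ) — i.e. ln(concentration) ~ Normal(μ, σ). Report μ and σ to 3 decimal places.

μ ≈ 4.910, σ ≈ 0.728

If T ~ Lognormal(μ,σ) then ln T ~ Normal(μ,σ), so the p-quantile of ln T is μ + z_p·σ.
ln(65.8) = 4.187 and ln(319) = 5.765; z_{0.16} = -0.9945, z_{0.88} = 1.175.
σ = (5.765 − 4.187)/(1.175 − (-0.9945)) = 0.728.
μ = 4.187 − (-0.9945)·0.728 = 4.910.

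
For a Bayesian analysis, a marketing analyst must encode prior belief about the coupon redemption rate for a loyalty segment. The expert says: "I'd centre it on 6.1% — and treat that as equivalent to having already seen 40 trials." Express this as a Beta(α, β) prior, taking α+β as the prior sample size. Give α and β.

Under the effective-sample-size interpretation, Beta(α, β) has prior mean α/(α+β) and prior sample size α+β.
So α+β = 40 and α/(α+β) = 0.061, giving α = 0.061·40 = 2.44 and β = 40 − 2.44 = 37.56.

α = 2.44, β = 37.56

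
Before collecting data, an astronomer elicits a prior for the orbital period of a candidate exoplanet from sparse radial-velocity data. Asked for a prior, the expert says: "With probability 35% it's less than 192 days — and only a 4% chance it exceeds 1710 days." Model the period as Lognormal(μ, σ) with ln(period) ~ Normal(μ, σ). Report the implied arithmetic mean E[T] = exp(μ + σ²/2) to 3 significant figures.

If T ~ Lognormal(μ,σ) then ln T ~ Normal(μ,σ), so the p-quantile of ln T is μ + z_p·σ.
ln(192) = 5.257 and ln(1710) = 7.444; z_{0.35} = -0.3853, z_{0.96} = 1.751.
σ = (7.444 − 5.257)/(1.751 − (-0.3853)) = 1.024.
μ = 5.257 − (-0.3853)·1.024 = 5.652.
E[T] = exp(μ + σ²/2) = exp(5.652 + 0.5240) = 481 days.

E[T] ≈ 481 days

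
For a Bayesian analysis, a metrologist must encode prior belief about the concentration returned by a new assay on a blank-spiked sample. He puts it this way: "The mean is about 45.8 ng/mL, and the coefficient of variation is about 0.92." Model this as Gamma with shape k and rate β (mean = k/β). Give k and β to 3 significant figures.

k ≈ 1.18, β ≈ 0.0258

For Gamma(k, rate β): mean = k/β, variance = k/β², so CV = 1/√k.
CV = 0.92, hence k = 1/CV² = 1.18.
Then β = k/mean = 1.18/45.8 = 0.0258.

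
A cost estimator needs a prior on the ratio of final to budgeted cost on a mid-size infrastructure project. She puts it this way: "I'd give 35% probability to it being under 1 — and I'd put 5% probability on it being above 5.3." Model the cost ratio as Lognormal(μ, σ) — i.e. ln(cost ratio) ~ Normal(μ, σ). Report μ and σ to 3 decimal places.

μ ≈ 0.317, σ ≈ 0.821

If T ~ Lognormal(μ,σ) then ln T ~ Normal(μ,σ), so the p-quantile of ln T is μ + z_p·σ.
ln(1) = 0 and ln(5.3) = 1.668; z_{0.35} = -0.3853, z_{0.95} = 1.645.
σ = (1.668 − 0)/(1.645 − (-0.3853)) = 0.821.
μ = 0 − (-0.3853)·0.821 = 0.317.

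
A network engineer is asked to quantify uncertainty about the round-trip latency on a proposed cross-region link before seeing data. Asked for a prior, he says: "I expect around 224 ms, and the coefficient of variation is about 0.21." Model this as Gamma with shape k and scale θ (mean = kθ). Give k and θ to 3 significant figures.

For Gamma(k, scale θ): mean = kθ, variance = kθ², so CV = 1/√k.
CV = 0.21, hence k = 1/CV² = 22.7.
Then θ = mean/k = 224/22.7 = 9.88.

k ≈ 22.7, θ ≈ 9.88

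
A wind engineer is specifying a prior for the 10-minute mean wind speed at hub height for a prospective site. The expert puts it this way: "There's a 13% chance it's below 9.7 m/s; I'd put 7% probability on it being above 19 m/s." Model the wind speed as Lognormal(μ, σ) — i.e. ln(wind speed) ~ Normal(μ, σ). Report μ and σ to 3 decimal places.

μ ≈ 2.563, σ ≈ 0.258

If T ~ Lognormal(μ,σ) then ln T ~ Normal(μ,σ), so the p-quantile of ln T is μ + z_p·σ.
ln(9.7) = 2.272 and ln(19) = 2.944; z_{0.13} = -1.126, z_{0.93} = 1.476.
σ = (2.944 − 2.272)/(1.476 − (-1.126)) = 0.258.
μ = 2.272 − (-1.126)·0.258 = 2.563.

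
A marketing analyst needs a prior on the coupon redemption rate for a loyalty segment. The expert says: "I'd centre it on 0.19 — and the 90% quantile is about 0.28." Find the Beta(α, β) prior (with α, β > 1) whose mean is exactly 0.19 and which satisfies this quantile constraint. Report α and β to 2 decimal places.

With mean 0.19 fixed, write α = 0.19s, β = 0.81s where s = α+β.
Need P(θ < 0.28) = 0.9 under Beta(0.19s, 0.81s). Normal approximation: (q−m)/√(m(1−m)/s) ≈ z_{0.9} = 1.28, so s ≈ 0.19·0.81·(1.28)²/(0.28−0.19)² = 31.2.
At s = 31.2: P(θ<0.28) ≈ 0.894. Adjusting to match 0.9 gives s ≈ 33.20.
So α = 0.19·33.20 ≈ 6.31, β = 0.81·33.20 ≈ 26.89.

α ≈ 6.31, β ≈ 26.89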